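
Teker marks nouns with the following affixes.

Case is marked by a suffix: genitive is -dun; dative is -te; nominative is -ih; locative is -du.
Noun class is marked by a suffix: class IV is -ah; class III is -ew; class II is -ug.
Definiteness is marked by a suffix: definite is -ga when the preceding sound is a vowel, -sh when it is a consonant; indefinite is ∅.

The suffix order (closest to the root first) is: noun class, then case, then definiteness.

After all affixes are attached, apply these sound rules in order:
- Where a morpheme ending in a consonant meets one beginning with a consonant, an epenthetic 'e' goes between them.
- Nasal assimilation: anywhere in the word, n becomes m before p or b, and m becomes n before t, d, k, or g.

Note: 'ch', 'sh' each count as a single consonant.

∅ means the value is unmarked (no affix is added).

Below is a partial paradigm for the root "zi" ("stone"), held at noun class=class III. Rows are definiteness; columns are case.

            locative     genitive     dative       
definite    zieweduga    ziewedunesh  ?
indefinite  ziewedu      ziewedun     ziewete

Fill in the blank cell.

Attach noun class class III -ew → ziew.
Attach case dative -te → ziewte.
Attach definiteness definite -ga (after vowel 'e') → ziewtega.
Apply epenthesis: ziewtega → ziewetega.
Nasal assimilation: no change.

ziewetega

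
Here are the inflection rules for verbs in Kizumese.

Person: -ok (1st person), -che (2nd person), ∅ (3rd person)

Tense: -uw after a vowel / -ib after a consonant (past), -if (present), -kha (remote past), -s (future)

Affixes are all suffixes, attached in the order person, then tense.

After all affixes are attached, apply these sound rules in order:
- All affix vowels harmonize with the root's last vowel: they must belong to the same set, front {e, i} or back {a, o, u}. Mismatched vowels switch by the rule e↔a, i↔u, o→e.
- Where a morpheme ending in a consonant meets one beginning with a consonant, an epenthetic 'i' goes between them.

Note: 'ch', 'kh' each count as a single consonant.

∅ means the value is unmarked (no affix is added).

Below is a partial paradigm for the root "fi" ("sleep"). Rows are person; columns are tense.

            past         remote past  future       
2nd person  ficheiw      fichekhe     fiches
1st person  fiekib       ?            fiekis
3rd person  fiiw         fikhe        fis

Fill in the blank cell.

Attach person 1st person -ok → fiok.
Attach tense remote past -kha → fiokkha.
Apply vowel harmony: fiokkha → fiekkhe.
Apply epenthesis: fiekkhe → fiekikhe.

fiekikhe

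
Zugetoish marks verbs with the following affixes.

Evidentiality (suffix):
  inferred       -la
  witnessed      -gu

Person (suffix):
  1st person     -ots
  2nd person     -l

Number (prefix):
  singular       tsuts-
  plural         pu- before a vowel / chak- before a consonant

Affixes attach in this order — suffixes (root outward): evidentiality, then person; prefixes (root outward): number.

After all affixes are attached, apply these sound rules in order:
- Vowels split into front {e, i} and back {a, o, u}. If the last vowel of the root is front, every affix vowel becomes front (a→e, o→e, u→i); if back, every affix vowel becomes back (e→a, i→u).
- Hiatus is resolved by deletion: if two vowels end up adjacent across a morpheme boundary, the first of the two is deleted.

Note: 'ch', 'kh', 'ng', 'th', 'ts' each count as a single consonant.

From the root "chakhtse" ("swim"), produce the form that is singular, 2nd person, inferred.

Attach evidentiality inferred -la → chakhtsela.
Attach person 2nd person -l → chakhtselal.
Attach number singular tsuts- → tsutschakhtselal.
Apply vowel harmony: tsutschakhtselal → tsitschakhtselel.
Vowel deletion: no change.

tsitschakhtselel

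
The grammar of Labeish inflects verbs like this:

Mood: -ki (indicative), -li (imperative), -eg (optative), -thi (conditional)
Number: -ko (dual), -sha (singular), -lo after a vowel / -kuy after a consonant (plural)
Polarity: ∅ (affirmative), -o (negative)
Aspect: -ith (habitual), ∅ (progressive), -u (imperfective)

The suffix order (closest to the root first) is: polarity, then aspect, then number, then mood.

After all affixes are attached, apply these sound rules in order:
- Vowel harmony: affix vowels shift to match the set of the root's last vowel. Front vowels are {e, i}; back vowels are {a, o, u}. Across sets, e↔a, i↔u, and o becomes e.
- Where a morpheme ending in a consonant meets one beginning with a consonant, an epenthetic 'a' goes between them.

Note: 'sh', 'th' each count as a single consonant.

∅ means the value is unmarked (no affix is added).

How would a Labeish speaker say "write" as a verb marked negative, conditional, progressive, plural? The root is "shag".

Attach polarity negative -o → shago.
aspect = progressive: zero marking, form stays shago.
Attach number plural -lo (after vowel 'o') → shagolo.
Attach mood conditional -thi → shagolothi.
Apply vowel harmony: shagolothi → shagolothu.
Epenthesis: no change.

shagolothu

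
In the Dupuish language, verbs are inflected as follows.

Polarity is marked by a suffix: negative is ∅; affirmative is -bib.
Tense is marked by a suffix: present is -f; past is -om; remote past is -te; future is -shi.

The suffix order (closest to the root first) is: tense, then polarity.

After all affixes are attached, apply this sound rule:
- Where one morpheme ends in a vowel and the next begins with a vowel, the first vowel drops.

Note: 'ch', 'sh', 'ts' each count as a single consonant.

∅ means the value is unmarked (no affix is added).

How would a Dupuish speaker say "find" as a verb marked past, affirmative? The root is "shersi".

shersombib

Attach tense past -om → shersiom.
Attach polarity affirmative -bib → shersiombib.
Apply vowel deletion: shersiombib → shersombib.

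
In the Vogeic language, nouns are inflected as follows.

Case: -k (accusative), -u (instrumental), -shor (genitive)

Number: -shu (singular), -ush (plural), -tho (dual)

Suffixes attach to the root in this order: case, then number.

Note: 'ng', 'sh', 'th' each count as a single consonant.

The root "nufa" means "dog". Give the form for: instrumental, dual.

Attach case instrumental -u → nufau.
Attach number dual -tho → nufautho.

nufautho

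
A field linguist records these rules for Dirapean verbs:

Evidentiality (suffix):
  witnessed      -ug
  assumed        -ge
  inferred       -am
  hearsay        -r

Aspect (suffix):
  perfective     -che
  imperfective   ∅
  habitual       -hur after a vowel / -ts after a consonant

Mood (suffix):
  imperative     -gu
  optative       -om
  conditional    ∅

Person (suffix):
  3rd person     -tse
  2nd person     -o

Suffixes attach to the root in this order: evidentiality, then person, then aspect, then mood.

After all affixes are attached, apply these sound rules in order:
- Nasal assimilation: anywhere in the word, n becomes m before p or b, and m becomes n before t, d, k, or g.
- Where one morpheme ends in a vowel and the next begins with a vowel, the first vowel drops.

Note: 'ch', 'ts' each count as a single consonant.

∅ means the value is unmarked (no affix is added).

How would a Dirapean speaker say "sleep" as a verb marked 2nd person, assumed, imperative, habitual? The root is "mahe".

mahegohurgu

Attach evidentiality assumed -ge → mahege.
Attach person 2nd person -o → mahegeo.
Attach aspect habitual -hur (after vowel 'o') → mahegeohur.
Attach mood imperative -gu → mahegeohurgu.
Nasal assimilation: no change.
Apply vowel deletion: mahegeohurgu → mahegohurgu.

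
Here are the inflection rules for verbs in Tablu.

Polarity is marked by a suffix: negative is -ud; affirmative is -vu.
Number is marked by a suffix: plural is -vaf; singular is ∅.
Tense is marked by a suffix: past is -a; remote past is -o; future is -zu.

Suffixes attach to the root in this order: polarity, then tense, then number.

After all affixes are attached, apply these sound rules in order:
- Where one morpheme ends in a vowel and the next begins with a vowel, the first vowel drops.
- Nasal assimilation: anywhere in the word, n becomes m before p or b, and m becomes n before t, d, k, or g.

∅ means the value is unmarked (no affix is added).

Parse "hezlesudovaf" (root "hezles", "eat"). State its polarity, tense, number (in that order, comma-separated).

Segment: hezles-ud-o-vaf.
polarity: -ud → negative.
tense: -o → remote past.
number: -vaf → plural.

negative, remote past, plural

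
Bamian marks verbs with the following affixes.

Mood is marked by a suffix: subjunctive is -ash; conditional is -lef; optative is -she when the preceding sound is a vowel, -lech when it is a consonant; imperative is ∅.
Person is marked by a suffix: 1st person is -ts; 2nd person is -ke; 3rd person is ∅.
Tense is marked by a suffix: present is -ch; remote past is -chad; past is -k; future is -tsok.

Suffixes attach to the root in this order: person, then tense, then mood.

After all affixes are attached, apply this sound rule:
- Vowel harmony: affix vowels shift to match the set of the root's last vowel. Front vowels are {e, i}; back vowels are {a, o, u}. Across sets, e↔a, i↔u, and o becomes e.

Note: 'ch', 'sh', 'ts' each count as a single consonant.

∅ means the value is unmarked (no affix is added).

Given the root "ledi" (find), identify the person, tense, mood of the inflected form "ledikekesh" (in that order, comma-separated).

2nd person, past, subjunctive

Segment: ledi-ke-k-ash.
person: -ke → 2nd person.
tense: -k → past.
mood: -ash → subjunctive.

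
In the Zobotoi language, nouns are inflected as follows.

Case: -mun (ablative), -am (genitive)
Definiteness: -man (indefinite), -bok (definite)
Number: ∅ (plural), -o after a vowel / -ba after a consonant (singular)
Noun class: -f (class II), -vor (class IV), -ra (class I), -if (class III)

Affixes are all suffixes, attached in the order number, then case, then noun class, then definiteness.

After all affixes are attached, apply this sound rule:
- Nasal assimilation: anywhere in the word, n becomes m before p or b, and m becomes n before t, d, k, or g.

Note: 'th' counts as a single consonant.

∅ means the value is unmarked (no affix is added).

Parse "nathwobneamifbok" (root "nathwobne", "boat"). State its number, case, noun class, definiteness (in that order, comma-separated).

Segment: nathwobne-am-if-bok.
number: ∅ → plural.
case: -am → genitive.
noun class: -if → class III.
definiteness: -bok → definite.

plural, genitive, class III, definite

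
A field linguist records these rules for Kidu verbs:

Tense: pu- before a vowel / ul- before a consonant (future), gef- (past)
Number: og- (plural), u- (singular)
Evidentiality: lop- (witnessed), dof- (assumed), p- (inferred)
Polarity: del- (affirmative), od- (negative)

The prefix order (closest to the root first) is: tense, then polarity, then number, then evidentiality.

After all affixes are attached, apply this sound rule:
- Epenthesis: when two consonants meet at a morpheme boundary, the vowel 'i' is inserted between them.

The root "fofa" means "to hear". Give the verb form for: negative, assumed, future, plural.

Attach tense future ul- (before consonant 'f') → ulfofa.
Attach polarity negative od- → odulfofa.
Attach number plural og- → ogodulfofa.
Attach evidentiality assumed dof- → dofogodulfofa.
Apply epenthesis: dofogodulfofa → dofogodulifofa.

dofogodulifofa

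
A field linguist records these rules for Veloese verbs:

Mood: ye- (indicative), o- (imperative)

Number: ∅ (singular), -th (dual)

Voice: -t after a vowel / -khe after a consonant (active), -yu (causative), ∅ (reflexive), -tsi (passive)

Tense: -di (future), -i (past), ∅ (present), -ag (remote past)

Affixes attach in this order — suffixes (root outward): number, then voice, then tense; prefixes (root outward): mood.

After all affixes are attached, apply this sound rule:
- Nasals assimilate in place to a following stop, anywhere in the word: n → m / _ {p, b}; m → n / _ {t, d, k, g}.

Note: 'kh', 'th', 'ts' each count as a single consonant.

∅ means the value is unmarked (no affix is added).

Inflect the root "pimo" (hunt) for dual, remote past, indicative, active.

yepimothkheag

Attach mood indicative ye- → yepimo.
Attach number dual -th → yepimoth.
Attach voice active -khe (after consonant 'th') → yepimothkhe.
Attach tense remote past -ag → yepimothkheag.
Nasal assimilation: no change.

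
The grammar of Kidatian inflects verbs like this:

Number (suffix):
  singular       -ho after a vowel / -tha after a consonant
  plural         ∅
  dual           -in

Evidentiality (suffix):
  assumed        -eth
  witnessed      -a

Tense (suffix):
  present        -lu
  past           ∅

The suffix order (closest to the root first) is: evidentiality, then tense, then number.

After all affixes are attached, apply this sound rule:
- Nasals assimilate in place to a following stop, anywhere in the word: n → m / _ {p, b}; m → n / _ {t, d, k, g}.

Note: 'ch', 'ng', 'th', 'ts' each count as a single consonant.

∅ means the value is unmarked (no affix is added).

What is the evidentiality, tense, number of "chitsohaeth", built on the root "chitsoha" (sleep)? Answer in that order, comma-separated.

Segment: chitsoha-eth.
evidentiality: -eth → assumed.
tense: ∅ → past.
number: ∅ → plural.

assumed, past, plural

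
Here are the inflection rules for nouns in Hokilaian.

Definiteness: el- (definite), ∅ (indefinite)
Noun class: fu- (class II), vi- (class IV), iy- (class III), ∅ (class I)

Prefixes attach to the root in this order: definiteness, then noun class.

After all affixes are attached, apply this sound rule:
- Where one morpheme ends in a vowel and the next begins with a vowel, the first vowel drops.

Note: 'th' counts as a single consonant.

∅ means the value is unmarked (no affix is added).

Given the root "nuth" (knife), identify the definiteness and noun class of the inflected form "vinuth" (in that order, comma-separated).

indefinite, class IV

Segment: vi-nuth.
definiteness: ∅ → indefinite.
noun class: vi- → class IV.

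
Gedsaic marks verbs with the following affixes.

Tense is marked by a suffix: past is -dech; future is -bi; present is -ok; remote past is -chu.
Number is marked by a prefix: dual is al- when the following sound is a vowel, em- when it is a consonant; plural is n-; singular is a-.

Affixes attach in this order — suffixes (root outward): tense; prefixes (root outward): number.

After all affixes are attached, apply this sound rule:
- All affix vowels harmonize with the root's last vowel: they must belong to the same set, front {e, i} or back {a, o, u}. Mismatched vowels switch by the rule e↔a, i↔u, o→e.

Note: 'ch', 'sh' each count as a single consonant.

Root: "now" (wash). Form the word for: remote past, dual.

Attach tense remote past -chu → nowchu.
Attach number dual em- (before consonant 'n') → emnowchu.
Apply vowel harmony: emnowchu → amnowchu.

amnowchu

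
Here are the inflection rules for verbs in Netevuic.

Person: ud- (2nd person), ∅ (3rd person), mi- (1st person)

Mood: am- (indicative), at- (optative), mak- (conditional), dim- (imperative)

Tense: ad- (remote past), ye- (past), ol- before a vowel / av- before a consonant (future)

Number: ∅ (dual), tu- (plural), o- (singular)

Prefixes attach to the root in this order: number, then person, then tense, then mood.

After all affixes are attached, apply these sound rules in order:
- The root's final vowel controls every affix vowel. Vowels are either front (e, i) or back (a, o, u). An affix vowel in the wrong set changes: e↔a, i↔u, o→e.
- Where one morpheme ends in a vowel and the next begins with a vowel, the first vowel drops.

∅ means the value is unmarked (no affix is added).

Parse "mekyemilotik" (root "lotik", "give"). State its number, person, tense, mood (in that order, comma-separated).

Segment: mak-ye-mi-lotik.
number: ∅ → dual.
person: mi- → 1st person.
tense: ye- → past.
mood: mak- → conditional.

dual, 1st person, past, conditional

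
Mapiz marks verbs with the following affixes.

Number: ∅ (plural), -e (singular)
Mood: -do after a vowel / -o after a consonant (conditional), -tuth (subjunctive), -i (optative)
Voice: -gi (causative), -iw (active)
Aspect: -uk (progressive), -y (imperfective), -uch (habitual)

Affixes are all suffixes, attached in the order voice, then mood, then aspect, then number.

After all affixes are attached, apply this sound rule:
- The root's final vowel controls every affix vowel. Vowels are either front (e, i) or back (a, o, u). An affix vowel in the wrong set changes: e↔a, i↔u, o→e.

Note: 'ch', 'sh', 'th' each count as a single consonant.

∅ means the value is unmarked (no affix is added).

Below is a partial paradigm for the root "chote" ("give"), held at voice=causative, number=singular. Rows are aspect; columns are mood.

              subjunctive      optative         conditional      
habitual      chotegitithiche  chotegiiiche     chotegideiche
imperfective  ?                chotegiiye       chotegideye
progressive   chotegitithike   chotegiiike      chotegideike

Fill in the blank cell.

Attach voice causative -gi → chotegi.
Attach mood subjunctive -tuth → chotegituth.
Attach aspect imperfective -y → chotegituthy.
Attach number singular -e → chotegituthye.
Apply vowel harmony: chotegituthye → chotegitithye.

chotegitithye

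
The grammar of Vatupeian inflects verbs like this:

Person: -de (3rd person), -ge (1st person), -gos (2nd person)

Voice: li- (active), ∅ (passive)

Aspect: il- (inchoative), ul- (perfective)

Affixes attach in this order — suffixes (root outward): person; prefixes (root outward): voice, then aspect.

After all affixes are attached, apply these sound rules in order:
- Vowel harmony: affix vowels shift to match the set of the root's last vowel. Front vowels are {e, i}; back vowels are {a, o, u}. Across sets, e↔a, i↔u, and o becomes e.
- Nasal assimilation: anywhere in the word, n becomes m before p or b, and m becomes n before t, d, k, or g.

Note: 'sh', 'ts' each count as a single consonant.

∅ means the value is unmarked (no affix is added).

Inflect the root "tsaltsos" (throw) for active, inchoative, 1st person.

ullutsaltsosga

Attach voice active li- → litsaltsos.
Attach aspect inchoative il- → illitsaltsos.
Attach person 1st person -ge → illitsaltsosge.
Apply vowel harmony: illitsaltsosge → ullutsaltsosga.
Nasal assimilation: no change.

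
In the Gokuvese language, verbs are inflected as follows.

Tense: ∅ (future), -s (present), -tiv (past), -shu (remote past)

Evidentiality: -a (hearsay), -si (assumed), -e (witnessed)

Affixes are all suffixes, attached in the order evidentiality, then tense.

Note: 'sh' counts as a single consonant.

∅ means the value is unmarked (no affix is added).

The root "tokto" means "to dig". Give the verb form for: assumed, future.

Attach evidentiality assumed -si → toktosi.
tense = future: zero marking, form stays toktosi.

toktosi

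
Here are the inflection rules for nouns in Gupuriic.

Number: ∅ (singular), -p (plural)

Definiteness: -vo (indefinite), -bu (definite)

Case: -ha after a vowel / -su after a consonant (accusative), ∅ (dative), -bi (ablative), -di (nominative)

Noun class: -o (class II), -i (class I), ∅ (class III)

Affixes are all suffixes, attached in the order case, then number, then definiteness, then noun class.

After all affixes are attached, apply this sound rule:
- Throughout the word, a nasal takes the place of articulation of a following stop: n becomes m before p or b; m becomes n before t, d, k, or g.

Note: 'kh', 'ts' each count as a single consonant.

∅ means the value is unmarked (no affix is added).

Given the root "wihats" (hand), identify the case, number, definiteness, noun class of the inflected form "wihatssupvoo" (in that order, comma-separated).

Segment: wihats-su-p-vo-o.
case: -ha/su → accusative.
number: -p → plural.
definiteness: -vo → indefinite.
noun class: -o → class II.

accusative, plural, indefinite, class II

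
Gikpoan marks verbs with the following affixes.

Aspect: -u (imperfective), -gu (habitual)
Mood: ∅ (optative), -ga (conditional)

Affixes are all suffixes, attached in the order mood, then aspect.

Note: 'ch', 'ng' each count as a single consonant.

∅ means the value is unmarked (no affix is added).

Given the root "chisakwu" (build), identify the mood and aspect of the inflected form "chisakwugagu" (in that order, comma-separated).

conditional, habitual

Segment: chisakwu-ga-gu.
mood: -ga → conditional.
aspect: -gu → habitual.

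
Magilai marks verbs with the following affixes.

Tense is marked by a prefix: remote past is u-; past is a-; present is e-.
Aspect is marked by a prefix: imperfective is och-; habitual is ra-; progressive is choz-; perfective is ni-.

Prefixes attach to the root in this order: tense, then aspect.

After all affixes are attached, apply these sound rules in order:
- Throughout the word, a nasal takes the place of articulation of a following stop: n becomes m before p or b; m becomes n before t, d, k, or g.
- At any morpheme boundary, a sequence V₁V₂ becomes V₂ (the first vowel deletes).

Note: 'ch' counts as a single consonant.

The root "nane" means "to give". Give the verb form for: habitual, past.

Attach tense past a- → anane.
Attach aspect habitual ra- → raanane.
Nasal assimilation: no change.
Apply vowel deletion: raanane → ranane.

ranane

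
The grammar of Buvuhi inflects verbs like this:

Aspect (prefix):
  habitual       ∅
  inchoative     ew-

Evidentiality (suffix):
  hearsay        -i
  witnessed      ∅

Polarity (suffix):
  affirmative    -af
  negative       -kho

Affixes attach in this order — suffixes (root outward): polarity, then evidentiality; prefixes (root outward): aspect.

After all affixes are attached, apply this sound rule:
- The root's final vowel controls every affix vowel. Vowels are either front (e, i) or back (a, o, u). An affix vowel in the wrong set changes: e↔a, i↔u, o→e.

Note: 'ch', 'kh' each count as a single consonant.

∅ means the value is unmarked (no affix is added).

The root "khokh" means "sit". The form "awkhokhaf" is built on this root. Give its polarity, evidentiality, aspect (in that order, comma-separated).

affirmative, witnessed, inchoative

Segment: ew-khokh-af.
polarity: -af → affirmative.
evidentiality: ∅ → witnessed.
aspect: ew- → inchoative.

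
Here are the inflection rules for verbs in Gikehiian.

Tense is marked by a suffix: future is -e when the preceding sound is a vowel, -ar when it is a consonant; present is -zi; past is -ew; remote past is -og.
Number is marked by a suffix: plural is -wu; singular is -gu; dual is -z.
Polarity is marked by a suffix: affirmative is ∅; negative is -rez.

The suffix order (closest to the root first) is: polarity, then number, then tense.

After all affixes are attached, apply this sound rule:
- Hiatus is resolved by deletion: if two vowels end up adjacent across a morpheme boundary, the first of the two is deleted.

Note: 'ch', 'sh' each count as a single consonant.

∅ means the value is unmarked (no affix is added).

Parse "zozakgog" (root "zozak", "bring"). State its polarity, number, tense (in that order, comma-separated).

Segment: zozak-gu-og.
polarity: ∅ → affirmative.
number: -gu → singular.
tense: -og → remote past.

affirmative, singular, remote past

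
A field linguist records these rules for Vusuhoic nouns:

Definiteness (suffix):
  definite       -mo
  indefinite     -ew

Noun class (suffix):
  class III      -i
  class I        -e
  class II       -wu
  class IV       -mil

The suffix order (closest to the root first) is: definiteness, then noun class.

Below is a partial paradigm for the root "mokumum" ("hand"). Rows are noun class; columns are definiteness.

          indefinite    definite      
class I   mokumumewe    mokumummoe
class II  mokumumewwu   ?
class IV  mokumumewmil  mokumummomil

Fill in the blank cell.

mokumummowu

Attach definiteness definite -mo → mokumummo.
Attach noun class class II -wu → mokumummowu.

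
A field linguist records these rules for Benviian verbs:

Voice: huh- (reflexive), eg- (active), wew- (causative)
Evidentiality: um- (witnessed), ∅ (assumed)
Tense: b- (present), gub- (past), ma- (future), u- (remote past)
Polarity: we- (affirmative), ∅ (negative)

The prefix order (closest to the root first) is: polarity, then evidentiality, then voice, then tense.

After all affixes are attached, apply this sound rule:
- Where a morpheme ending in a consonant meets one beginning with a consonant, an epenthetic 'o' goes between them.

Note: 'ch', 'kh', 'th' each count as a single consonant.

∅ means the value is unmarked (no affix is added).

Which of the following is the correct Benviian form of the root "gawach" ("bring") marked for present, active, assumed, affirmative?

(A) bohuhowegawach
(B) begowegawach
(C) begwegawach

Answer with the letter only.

B

Attach polarity affirmative we- → wegawach.
evidentiality = assumed: zero marking, form stays wegawach.
Attach voice active eg- → egwegawach.
Attach tense present b- → begwegawach.
Apply epenthesis: begwegawach → begowegawach.
So the correct form is begowegawach, option (B).
(A) bohuhowegawach is wrong: it uses reflexive instead of active for voice.
(C) begwegawach is wrong: it fails to apply the sound rule(s).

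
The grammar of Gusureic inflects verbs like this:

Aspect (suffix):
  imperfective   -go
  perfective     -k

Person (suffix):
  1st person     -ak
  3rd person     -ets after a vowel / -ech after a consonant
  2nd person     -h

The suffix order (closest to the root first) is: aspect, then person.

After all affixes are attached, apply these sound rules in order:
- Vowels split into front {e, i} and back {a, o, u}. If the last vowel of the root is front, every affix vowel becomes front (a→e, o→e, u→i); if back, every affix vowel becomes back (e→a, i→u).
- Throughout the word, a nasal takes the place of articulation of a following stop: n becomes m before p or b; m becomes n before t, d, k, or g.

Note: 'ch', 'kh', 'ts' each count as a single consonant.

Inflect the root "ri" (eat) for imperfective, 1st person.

rigeek

Attach aspect imperfective -go → rigo.
Attach person 1st person -ak → rigoak.
Apply vowel harmony: rigoak → rigeek.
Nasal assimilation: no change.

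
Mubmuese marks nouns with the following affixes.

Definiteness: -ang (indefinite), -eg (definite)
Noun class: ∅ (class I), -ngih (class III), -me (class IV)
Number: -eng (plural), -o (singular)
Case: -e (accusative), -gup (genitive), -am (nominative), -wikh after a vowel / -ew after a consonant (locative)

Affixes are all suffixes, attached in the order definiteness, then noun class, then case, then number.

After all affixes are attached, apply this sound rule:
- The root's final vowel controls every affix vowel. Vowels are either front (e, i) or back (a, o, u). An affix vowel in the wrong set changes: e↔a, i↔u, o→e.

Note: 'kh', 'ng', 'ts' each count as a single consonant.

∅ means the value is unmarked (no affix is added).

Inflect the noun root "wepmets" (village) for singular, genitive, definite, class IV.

wepmetsegmegipe

Attach definiteness definite -eg → wepmetseg.
Attach noun class class IV -me → wepmetsegme.
Attach case genitive -gup → wepmetsegmegup.
Attach number singular -o → wepmetsegmegupo.
Apply vowel harmony: wepmetsegmegupo → wepmetsegmegipe.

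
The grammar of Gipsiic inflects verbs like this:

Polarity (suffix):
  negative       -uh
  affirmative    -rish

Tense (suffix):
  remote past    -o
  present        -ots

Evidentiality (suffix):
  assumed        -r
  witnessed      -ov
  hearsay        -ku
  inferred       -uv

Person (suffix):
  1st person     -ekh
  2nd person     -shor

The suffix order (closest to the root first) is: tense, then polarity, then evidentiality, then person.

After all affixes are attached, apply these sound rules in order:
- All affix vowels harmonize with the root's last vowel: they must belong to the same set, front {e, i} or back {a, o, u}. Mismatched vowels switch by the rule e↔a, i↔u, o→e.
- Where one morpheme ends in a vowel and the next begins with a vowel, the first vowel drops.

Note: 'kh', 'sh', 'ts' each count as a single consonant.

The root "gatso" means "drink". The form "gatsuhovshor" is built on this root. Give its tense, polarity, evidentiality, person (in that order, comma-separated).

remote past, negative, witnessed, 2nd person

Segment: gatso-o-uh-ov-shor.
tense: -o → remote past.
polarity: -uh → negative.
evidentiality: -ov → witnessed.
person: -shor → 2nd person.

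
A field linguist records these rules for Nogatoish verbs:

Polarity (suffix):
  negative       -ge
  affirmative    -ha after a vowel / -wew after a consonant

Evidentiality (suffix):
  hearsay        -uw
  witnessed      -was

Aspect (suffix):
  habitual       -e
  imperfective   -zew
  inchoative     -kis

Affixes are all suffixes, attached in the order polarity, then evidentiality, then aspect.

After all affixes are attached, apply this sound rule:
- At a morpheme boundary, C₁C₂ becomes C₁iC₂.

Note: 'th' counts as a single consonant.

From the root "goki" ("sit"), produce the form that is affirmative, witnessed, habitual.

gokihawase

Attach polarity affirmative -ha (after vowel 'i') → gokiha.
Attach evidentiality witnessed -was → gokihawas.
Attach aspect habitual -e → gokihawase.
Epenthesis: no change.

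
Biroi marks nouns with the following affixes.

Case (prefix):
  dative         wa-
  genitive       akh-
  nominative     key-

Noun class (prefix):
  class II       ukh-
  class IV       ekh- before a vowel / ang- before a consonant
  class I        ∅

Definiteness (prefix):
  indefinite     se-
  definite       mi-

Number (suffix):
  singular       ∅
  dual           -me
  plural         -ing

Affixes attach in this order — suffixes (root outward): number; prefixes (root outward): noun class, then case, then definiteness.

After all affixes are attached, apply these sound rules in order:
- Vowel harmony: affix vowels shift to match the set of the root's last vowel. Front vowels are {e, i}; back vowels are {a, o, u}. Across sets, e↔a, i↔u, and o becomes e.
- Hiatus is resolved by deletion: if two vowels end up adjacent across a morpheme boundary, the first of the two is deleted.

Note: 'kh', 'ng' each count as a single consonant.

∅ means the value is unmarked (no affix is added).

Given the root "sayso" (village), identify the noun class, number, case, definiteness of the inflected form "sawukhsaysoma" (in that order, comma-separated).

Segment: se-wa-ukh-sayso-me.
noun class: ukh- → class II.
number: -me → dual.
case: wa- → dative.
definiteness: se- → indefinite.

class II, dual, dative, indefinite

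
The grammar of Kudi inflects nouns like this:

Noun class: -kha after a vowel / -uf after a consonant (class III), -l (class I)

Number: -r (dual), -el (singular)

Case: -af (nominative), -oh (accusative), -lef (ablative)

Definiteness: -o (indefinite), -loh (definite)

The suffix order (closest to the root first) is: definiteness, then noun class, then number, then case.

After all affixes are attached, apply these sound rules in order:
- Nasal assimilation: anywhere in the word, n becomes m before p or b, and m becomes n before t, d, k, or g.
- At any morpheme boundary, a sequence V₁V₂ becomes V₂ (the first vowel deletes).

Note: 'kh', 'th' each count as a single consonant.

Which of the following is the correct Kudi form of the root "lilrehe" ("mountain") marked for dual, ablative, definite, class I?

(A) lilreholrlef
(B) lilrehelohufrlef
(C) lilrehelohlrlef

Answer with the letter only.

C

Attach definiteness definite -loh → lilreheloh.
Attach noun class class I -l → lilrehelohl.
Attach number dual -r → lilrehelohlr.
Attach case ablative -lef → lilrehelohlrlef.
Nasal assimilation: no change.
Vowel deletion: no change.
So the correct form is lilrehelohlrlef, option (C).
(B) lilrehelohufrlef is wrong: it uses class III instead of class I for noun class.
(A) lilreholrlef is wrong: it uses indefinite instead of definite for definiteness.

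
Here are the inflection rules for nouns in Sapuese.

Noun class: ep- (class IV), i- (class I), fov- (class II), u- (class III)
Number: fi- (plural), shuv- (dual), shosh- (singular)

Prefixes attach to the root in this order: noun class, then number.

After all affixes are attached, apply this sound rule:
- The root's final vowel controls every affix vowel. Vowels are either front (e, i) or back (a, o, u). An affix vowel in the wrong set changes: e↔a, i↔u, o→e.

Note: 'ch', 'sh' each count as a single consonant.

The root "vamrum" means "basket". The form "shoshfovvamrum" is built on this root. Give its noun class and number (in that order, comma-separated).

class II, singular

Segment: shosh-fov-vamrum.
noun class: fov- → class II.
number: shosh- → singular.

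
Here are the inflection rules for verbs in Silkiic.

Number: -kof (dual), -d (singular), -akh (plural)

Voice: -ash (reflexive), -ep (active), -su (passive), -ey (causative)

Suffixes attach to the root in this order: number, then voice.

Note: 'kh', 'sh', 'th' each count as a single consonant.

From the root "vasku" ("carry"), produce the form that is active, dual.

vaskukofep

Attach number dual -kof → vaskukof.
Attach voice active -ep → vaskukofep.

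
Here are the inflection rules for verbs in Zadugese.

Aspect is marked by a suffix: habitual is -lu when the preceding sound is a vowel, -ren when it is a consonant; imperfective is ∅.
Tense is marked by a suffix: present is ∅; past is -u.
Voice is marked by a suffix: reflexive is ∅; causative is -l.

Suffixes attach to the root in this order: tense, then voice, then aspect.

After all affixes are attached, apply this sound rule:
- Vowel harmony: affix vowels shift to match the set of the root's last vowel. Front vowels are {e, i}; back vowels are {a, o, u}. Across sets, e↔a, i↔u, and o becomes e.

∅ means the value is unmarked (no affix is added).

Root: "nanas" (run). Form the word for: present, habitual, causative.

tense = present: zero marking, form stays nanas.
Attach voice causative -l → nanasl.
Attach aspect habitual -ren (after consonant 'l') → nanaslren.
Apply vowel harmony: nanaslren → nanaslran.

nanaslran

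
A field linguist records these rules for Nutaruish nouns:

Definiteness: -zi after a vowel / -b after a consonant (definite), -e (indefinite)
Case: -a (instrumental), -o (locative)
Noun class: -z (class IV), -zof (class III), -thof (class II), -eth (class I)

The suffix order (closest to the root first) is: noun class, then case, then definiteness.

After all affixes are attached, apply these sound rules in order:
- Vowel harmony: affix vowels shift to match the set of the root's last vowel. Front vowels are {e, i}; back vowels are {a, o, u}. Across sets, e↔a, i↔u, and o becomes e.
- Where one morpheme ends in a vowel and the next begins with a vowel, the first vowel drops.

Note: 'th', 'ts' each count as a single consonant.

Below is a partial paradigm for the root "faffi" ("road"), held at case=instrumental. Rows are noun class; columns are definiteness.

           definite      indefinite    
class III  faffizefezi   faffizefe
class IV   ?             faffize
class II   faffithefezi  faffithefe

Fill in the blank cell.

Attach noun class class IV -z → faffiz.
Attach case instrumental -a → faffiza.
Attach definiteness definite -zi (after vowel 'a') → faffizazi.
Apply vowel harmony: faffizazi → faffizezi.
Vowel deletion: no change.

faffizezi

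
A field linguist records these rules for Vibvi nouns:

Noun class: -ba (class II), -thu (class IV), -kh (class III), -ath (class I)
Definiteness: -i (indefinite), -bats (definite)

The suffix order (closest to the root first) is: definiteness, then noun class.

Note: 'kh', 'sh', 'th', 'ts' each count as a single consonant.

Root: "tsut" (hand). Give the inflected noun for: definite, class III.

tsutbatskh

Attach definiteness definite -bats → tsutbats.
Attach noun class class III -kh → tsutbatskh.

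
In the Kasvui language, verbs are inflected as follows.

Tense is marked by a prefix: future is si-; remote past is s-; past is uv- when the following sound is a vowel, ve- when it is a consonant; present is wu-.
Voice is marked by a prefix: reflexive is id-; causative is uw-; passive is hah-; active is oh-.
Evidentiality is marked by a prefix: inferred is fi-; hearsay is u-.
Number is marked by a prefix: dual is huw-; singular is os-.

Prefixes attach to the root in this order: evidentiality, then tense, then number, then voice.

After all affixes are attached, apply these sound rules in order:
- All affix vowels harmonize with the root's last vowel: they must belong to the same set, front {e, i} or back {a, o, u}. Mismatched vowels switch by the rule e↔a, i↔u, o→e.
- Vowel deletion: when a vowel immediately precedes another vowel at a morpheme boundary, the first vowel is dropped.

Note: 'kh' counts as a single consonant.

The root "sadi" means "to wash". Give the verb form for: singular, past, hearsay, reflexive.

Attach evidentiality hearsay u- → usadi.
Attach tense past uv- (before vowel 'u') → uvusadi.
Attach number singular os- → osuvusadi.
Attach voice reflexive id- → idosuvusadi.
Apply vowel harmony: idosuvusadi → idesivisadi.
Vowel deletion: no change.

idesivisadi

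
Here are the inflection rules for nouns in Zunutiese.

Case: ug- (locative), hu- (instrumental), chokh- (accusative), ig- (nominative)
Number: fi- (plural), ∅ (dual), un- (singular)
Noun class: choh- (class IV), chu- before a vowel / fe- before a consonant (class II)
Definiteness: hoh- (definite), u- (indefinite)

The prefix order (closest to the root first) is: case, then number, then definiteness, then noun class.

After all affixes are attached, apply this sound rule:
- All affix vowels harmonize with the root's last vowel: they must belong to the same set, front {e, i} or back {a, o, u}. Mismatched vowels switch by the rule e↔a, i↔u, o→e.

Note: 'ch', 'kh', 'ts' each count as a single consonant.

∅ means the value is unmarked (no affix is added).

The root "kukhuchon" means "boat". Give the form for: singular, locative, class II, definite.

Attach case locative ug- → ugkukhuchon.
Attach number singular un- → unugkukhuchon.
Attach definiteness definite hoh- → hohunugkukhuchon.
Attach noun class class II fe- (before consonant 'h') → fehohunugkukhuchon.
Apply vowel harmony: fehohunugkukhuchon → fahohunugkukhuchon.

fahohunugkukhuchon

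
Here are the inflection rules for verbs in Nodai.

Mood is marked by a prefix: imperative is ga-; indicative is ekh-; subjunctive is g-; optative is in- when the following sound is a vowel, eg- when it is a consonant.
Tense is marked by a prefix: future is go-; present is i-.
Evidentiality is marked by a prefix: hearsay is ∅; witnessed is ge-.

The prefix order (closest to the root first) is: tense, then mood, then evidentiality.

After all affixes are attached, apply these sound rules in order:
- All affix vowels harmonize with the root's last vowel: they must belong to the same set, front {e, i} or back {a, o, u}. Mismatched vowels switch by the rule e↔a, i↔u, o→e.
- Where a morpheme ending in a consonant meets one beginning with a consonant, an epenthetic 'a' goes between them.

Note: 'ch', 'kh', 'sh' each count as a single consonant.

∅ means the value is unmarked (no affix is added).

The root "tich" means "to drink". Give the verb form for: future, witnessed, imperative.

gegegetich

Attach tense future go- → gotich.
Attach mood imperative ga- → gagotich.
Attach evidentiality witnessed ge- → gegagotich.
Apply vowel harmony: gegagotich → gegegetich.
Epenthesis: no change.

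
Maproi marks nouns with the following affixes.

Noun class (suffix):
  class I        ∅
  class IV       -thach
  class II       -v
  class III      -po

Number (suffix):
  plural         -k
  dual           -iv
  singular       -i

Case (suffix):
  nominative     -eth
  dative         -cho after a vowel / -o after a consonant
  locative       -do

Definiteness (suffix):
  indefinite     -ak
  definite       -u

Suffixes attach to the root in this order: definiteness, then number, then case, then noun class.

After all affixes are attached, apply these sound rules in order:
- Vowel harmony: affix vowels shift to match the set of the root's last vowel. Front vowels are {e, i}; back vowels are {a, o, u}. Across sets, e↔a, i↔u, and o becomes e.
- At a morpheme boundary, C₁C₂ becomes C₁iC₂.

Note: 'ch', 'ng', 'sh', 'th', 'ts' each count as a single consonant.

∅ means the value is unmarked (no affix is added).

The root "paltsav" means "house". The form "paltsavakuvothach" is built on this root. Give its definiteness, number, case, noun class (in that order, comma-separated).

Segment: paltsav-ak-iv-o-thach.
definiteness: -ak → indefinite.
number: -iv → dual.
case: -cho/o → dative.
noun class: -thach → class IV.

indefinite, dual, dative, class IV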